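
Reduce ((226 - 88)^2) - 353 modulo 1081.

314

226 - 88 = 138
(138)^2 ≡ 667 (mod 1081)
667 - 353 = 314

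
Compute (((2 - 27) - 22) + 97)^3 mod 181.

2 - 27 = -25 ≡ 156 (mod 181)
156 - 22 = 134
134 + 97 = 231 ≡ 50 (mod 181)
(50)^3 ≡ 110 (mod 181)

110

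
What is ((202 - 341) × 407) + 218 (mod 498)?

202 - 341 = -139 ≡ 359 (mod 498)
359 × 407 = 146113 ≡ 199 (mod 498)
199 + 218 = 417

417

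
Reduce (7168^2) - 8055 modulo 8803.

6664

(7168)^2 ≡ 5916 (mod 8803)
5916 - 8055 = -2139 ≡ 6664 (mod 8803)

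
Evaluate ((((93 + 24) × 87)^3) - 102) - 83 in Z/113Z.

93 + 24 = 117 ≡ 4 (mod 113)
4 × 87 = 348 ≡ 9 (mod 113)
(9)^3 ≡ 51 (mod 113)
51 - 102 = -51 ≡ 62 (mod 113)
62 - 83 = -21 ≡ 92 (mod 113)

92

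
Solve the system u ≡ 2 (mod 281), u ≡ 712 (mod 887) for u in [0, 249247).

178999

281⁻¹ mod 887: 281·262 ≡ 1 (mod 887), so 281⁻¹ ≡ 262.
u = 2 + 281·((712 − 2)·262 mod 887) = 2 + 281·637 = 178999.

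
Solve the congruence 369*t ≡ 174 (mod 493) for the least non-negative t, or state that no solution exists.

261

gcd(369, 493) = 1, so a unique solution mod 493 exists.
369⁻¹ ≡ 163 (mod 493).
t ≡ 163*174 ≡ 261 (mod 493).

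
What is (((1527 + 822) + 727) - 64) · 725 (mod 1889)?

16

1527 + 822 = 2349 ≡ 460 (mod 1889)
460 + 727 = 1187
1187 - 64 = 1123
1123 · 725 = 814175 ≡ 16 (mod 1889)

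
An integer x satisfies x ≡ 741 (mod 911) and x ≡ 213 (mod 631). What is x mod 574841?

508168

911⁻¹ mod 631: 911·471 ≡ 1 (mod 631), so 911⁻¹ ≡ 471.
x = 741 + 911·((213 − 741)·471 mod 631) = 741 + 911·557 = 508168.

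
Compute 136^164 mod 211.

Using repeated squaring:
164 in binary is 10100100, i.e. 164 = 128 + 32 + 4.
136^1 ≡ 136 (mod 211)
136^2 ≡ 136^2 = 18496 ≡ 139 (mod 211)
136^4 ≡ 139^2 = 19321 ≡ 120 (mod 211)
136^8 ≡ 120^2 = 14400 ≡ 52 (mod 211)
136^16 ≡ 52^2 = 2704 ≡ 172 (mod 211)
136^32 ≡ 172^2 = 29584 ≡ 44 (mod 211)
136^64 ≡ 44^2 = 1936 ≡ 37 (mod 211)
136^128 ≡ 37^2 = 1369 ≡ 103 (mod 211)
136^164 = 136^128 * 136^32 * 136^4 ≡ 103 * 44 * 120 (mod 211).
Accumulate the product:
103 * 44 = 4532 ≡ 101
101 * 120 = 12120 ≡ 93

93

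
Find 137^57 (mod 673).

Compute successive squares:
137^1 ≡ 137 (mod 673)
137^2 ≡ 137^2 = 18769 ≡ 598 (mod 673)
137^4 ≡ 598^2 = 357604 ≡ 241 (mod 673)
137^8 ≡ 241^2 = 58081 ≡ 203 (mod 673)
137^16 ≡ 203^2 = 41209 ≡ 156 (mod 673)
137^32 ≡ 156^2 = 24336 ≡ 108 (mod 673)
137^57 = 137^32 · 137^16 · 137^8 · 137^1 ≡ 108 · 156 · 203 · 137 (mod 673).
Accumulate the product:
108 · 156 = 16848 ≡ 23
23 · 203 = 4669 ≡ 631
631 · 137 = 86447 ≡ 303

303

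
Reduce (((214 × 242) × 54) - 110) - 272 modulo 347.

44

214 × 242 = 51788 ≡ 85 (mod 347)
85 × 54 = 4590 ≡ 79 (mod 347)
79 - 110 = -31 ≡ 316 (mod 347)
316 - 272 = 44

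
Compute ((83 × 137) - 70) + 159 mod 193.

73

83 × 137 = 11371 ≡ 177 (mod 193)
177 - 70 = 107
107 + 159 = 266 ≡ 73 (mod 193)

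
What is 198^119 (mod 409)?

117

By square-and-multiply:
198^1 ≡ 198 (mod 409)
198^2 ≡ 198^2 = 39204 ≡ 349 (mod 409)
198^4 ≡ 349^2 = 121801 ≡ 328 (mod 409)
198^8 ≡ 328^2 = 107584 ≡ 17 (mod 409)
198^16 ≡ 17^2 = 289 (mod 409)
198^32 ≡ 289^2 = 83521 ≡ 85 (mod 409)
198^64 ≡ 85^2 = 7225 ≡ 272 (mod 409)
198^119 = 198^64 · 198^32 · 198^16 · 198^4 · 198^2 · 198^1 ≡ 272 · 85 · 289 · 328 · 349 · 198 (mod 409).
Accumulate the product:
272 · 85 = 23120 ≡ 216
216 · 289 = 62424 ≡ 256
256 · 328 = 83968 ≡ 123
123 · 349 = 42927 ≡ 391
391 · 198 = 77418 ≡ 117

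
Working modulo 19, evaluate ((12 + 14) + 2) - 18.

10

12 + 14 = 26 ≡ 7 (mod 19)
7 + 2 = 9
9 - 18 = -9 ≡ 10 (mod 19)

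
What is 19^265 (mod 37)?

Compute successive squares:
265 in binary is 100001001, i.e. 265 = 256 + 8 + 1.
19^1 ≡ 19 (mod 37)
19^2 ≡ 19^2 = 361 ≡ 28 (mod 37)
19^4 ≡ 28^2 = 784 ≡ 7 (mod 37)
19^8 ≡ 7^2 = 49 ≡ 12 (mod 37)
19^16 ≡ 12^2 = 144 ≡ 33 (mod 37)
19^32 ≡ 33^2 = 1089 ≡ 16 (mod 37)
19^64 ≡ 16^2 = 256 ≡ 34 (mod 37)
19^128 ≡ 34^2 = 1156 ≡ 9 (mod 37)
19^256 ≡ 9^2 = 81 ≡ 7 (mod 37)
19^265 = 19^256 · 19^8 · 19^1 ≡ 7 · 12 · 19 (mod 37).
Accumulate the product:
7 · 12 = 84 ≡ 10
10 · 19 = 190 ≡ 5

5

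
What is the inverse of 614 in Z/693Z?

500

Apply the Euclidean algorithm and back-substitute:
693 = 1·614 + 79
614 = 7·79 + 61
79 = 1·61 + 18
61 = 3·18 + 7
18 = 2·7 + 4
7 = 1·4 + 3
4 = 1·3 + 1
3 = 3·1 + 0
gcd(614, 693) = 1, so the inverse exists.
Back-substitute for 1:
1 = 1·4 − 1·3
  = −1·7 + 2·4
  = 2·18 − 5·7
  = −5·61 + 17·18
  = 17·79 − 22·61
  = −22·614 + 171·79
  = 171·693 − 193·614
So 614⁻¹ ≡ −193 ≡ 500 (mod 693).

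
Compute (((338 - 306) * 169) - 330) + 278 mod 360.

338 - 306 = 32
32 * 169 = 5408 ≡ 8 (mod 360)
8 - 330 = -322 ≡ 38 (mod 360)
38 + 278 = 316

316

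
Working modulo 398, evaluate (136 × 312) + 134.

136 × 312 = 42432 ≡ 244 (mod 398)
244 + 134 = 378

378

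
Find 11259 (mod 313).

11259 = 35*313 + 304, so 11259 ≡ 304 (mod 313).

304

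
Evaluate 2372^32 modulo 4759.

2372^1 ≡ 2372 (mod 4759)
2372^2 ≡ 2372^2 = 5626384 ≡ 1246 (mod 4759)
2372^4 ≡ 1246^2 = 1552516 ≡ 1082 (mod 4759)
2372^8 ≡ 1082^2 = 1170724 ≡ 10 (mod 4759)
2372^16 ≡ 10^2 = 100 (mod 4759)
2372^32 ≡ 100^2 = 10000 ≡ 482 (mod 4759)
So 2372^32 ≡ 482 (mod 4759).

482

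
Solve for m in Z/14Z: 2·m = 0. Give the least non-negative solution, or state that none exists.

0

gcd(2, 14) = 2, and 2 | 0, so solutions exist.
Divide through by 2: 1·m ≡ 0 (mod 7).
1⁻¹ ≡ 1 (mod 7).
m ≡ 1·0 ≡ 0 (mod 7).
The smallest non-negative solution is m = 0.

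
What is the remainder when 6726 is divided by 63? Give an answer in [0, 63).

6726 = 106·63 + 48, so 6726 ≡ 48 (mod 63).

48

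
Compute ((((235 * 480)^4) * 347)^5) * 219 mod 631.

567

235 * 480 = 112800 ≡ 482 (mod 631)
(482)^4 ≡ 205 (mod 631)
205 * 347 = 71135 ≡ 463 (mod 631)
(463)^5 ≡ 478 (mod 631)
478 * 219 = 104682 ≡ 567 (mod 631)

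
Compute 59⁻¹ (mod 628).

479

Apply the Euclidean algorithm and back-substitute:
628 = 10·59 + 38
59 = 1·38 + 21
38 = 1·21 + 17
21 = 1·17 + 4
17 = 4·4 + 1
4 = 4·1 + 0
gcd(59, 628) = 1, so the inverse exists.
Back-substitute for 1:
1 = 1·17 − 4·4
  = −4·21 + 5·17
  = 5·38 − 9·21
  = −9·59 + 14·38
  = 14·628 − 149·59
So 59⁻¹ ≡ −149 ≡ 479 (mod 628).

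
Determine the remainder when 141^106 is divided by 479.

Using repeated squaring:
106 in binary is 1101010, i.e. 106 = 64 + 32 + 8 + 2.
141^1 ≡ 141 (mod 479)
141^2 ≡ 141^2 = 19881 ≡ 242 (mod 479)
141^4 ≡ 242^2 = 58564 ≡ 126 (mod 479)
141^8 ≡ 126^2 = 15876 ≡ 69 (mod 479)
141^16 ≡ 69^2 = 4761 ≡ 450 (mod 479)
141^32 ≡ 450^2 = 202500 ≡ 362 (mod 479)
141^64 ≡ 362^2 = 131044 ≡ 277 (mod 479)
141^106 = 141^64 * 141^32 * 141^8 * 141^2 ≡ 277 * 362 * 69 * 242 (mod 479).
Accumulate the product:
277 * 362 = 100274 ≡ 163
163 * 69 = 11247 ≡ 230
230 * 242 = 55660 ≡ 96

96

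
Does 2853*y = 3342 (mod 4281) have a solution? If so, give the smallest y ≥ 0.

gcd(2853, 4281) = 3, and 3 | 3342, so solutions exist.
Divide through by 3: 951*y mod 1427 = 1114.
951⁻¹ ≡ 1424 (mod 1427).
y ≡ 1424*1114 ≡ 939 (mod 1427).
The smallest non-negative solution is y = 939.

939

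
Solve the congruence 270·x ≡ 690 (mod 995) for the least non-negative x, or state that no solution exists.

gcd(270, 995) = 5, and 5 | 690, so solutions exist.
Divide through by 5: 54·x mod 199 = 138.
54⁻¹ ≡ 129 (mod 199).
x ≡ 129·138 ≡ 91 (mod 199).
The smallest non-negative solution is x = 91.

91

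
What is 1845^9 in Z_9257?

5668

Using repeated squaring:
9 in binary is 1001, i.e. 9 = 8 + 1.
1845^1 ≡ 1845 (mod 9257)
1845^2 ≡ 1845^2 = 3404025 ≡ 6706 (mod 9257)
1845^4 ≡ 6706^2 = 44970436 ≡ 9187 (mod 9257)
1845^8 ≡ 9187^2 = 84400969 ≡ 4900 (mod 9257)
1845^9 = 1845^8 * 1845^1 ≡ 4900 * 1845 (mod 9257).
4900 * 1845 = 9040500 ≡ 5668 (mod 9257).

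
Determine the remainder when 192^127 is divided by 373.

By square-and-multiply:
192^1 ≡ 192 (mod 373)
192^2 ≡ 192^2 = 36864 ≡ 310 (mod 373)
192^4 ≡ 310^2 = 96100 ≡ 239 (mod 373)
192^8 ≡ 239^2 = 57121 ≡ 52 (mod 373)
192^16 ≡ 52^2 = 2704 ≡ 93 (mod 373)
192^32 ≡ 93^2 = 8649 ≡ 70 (mod 373)
192^64 ≡ 70^2 = 4900 ≡ 51 (mod 373)
192^127 = 192^64 * 192^32 * 192^16 * 192^8 * 192^4 * 192^2 * 192^1 ≡ 51 * 70 * 93 * 52 * 239 * 310 * 192 (mod 373).
Accumulate the product:
51 * 70 = 3570 ≡ 213
213 * 93 = 19809 ≡ 40
40 * 52 = 2080 ≡ 215
215 * 239 = 51385 ≡ 284
284 * 310 = 88040 ≡ 12
12 * 192 = 2304 ≡ 66

66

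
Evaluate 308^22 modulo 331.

22 in binary is 10110, i.e. 22 = 16 + 4 + 2.
308^1 ≡ 308 (mod 331)
308^2 ≡ 308^2 = 94864 ≡ 198 (mod 331)
308^4 ≡ 198^2 = 39204 ≡ 146 (mod 331)
308^8 ≡ 146^2 = 21316 ≡ 132 (mod 331)
308^16 ≡ 132^2 = 17424 ≡ 212 (mod 331)
308^22 = 308^16 · 308^4 · 308^2 ≡ 212 · 146 · 198 (mod 331).
Accumulate the product:
212 · 146 = 30952 ≡ 169
169 · 198 = 33462 ≡ 31

31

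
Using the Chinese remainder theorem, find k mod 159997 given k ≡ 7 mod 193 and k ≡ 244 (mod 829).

193⁻¹ mod 829: 193*189 ≡ 1 (mod 829), so 193⁻¹ ≡ 189.
k = 7 + 193*((244 − 7)*189 mod 829) = 7 + 193*27 = 5218.
Check: 5218 mod 193 = 7, 5218 mod 829 = 244. ✓

5218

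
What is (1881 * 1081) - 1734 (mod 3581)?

1200

1881 * 1081 = 2033361 ≡ 2934 (mod 3581)
2934 - 1734 = 1200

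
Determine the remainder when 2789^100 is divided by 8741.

100 in binary is 1100100, i.e. 100 = 64 + 32 + 4.
2789^1 ≡ 2789 (mod 8741)
2789^2 ≡ 2789^2 = 7778521 ≡ 7772 (mod 8741)
2789^4 ≡ 7772^2 = 60403984 ≡ 3674 (mod 8741)
2789^8 ≡ 3674^2 = 13498276 ≡ 2172 (mod 8741)
2789^16 ≡ 2172^2 = 4717584 ≡ 6185 (mod 8741)
2789^32 ≡ 6185^2 = 38254225 ≡ 3609 (mod 8741)
2789^64 ≡ 3609^2 = 13024881 ≡ 791 (mod 8741)
2789^100 = 2789^64 · 2789^32 · 2789^4 ≡ 791 · 3609 · 3674 (mod 8741).
Accumulate the product:
791 · 3609 = 2854719 ≡ 5153
5153 · 3674 = 18932122 ≡ 7857

7857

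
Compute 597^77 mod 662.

By square-and-multiply:
597^1 ≡ 597 (mod 662)
597^2 ≡ 597^2 = 356409 ≡ 253 (mod 662)
597^4 ≡ 253^2 = 64009 ≡ 457 (mod 662)
597^8 ≡ 457^2 = 208849 ≡ 319 (mod 662)
597^16 ≡ 319^2 = 101761 ≡ 475 (mod 662)
597^32 ≡ 475^2 = 225625 ≡ 545 (mod 662)
597^64 ≡ 545^2 = 297025 ≡ 449 (mod 662)
597^77 = 597^64 × 597^8 × 597^4 × 597^1 ≡ 449 × 319 × 457 × 597 (mod 662).
Accumulate the product:
449 × 319 = 143231 ≡ 239
239 × 457 = 109223 ≡ 655
655 × 597 = 391035 ≡ 455

455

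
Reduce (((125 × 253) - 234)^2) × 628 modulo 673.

125 × 253 = 31625 ≡ 667 (mod 673)
667 - 234 = 433
(433)^2 ≡ 395 (mod 673)
395 × 628 = 248060 ≡ 396 (mod 673)

396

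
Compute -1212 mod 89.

34

-1212 = -14×89 + 34, so -1212 ≡ 34 (mod 89).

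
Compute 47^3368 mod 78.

1

3368 in binary is 110100101000, i.e. 3368 = 2048 + 1024 + 256 + 32 + 8.
47^1 ≡ 47 (mod 78)
47^2 ≡ 47^2 = 2209 ≡ 25 (mod 78)
47^4 ≡ 25^2 = 625 ≡ 1 (mod 78)
47^8 ≡ 1^2 = 1 (mod 78)
47^16 ≡ 1^2 = 1 (mod 78)
47^32 ≡ 1^2 = 1 (mod 78)
47^64 ≡ 1^2 = 1 (mod 78)
47^128 ≡ 1^2 = 1 (mod 78)
47^256 ≡ 1^2 = 1 (mod 78)
47^512 ≡ 1^2 = 1 (mod 78)
47^1024 ≡ 1^2 = 1 (mod 78)
47^2048 ≡ 1^2 = 1 (mod 78)
47^3368 = 47^2048 * 47^1024 * 47^256 * 47^32 * 47^8 ≡ 1 * 1 * 1 * 1 * 1 (mod 78).
Accumulate the product:
1 * 1 = 1
1 * 1 = 1
1 * 1 = 1
1 * 1 = 1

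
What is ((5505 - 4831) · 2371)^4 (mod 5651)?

5374

5505 - 4831 = 674
674 · 2371 = 1598054 ≡ 4472 (mod 5651)
(4472)^4 ≡ 5374 (mod 5651)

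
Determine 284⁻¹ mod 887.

Run the extended Euclidean algorithm:
887 = 3*284 + 35
284 = 8*35 + 4
35 = 8*4 + 3
4 = 1*3 + 1
3 = 3*1 + 0
gcd(284, 887) = 1, so the inverse exists.
Bézout: 1 = −73*887 + 228*284.
So 284⁻¹ ≡ 228 (mod 887).

228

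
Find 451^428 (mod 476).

Using repeated squaring:
428 in binary is 110101100, i.e. 428 = 256 + 128 + 32 + 8 + 4.
451^1 ≡ 451 (mod 476)
451^2 ≡ 451^2 = 203401 ≡ 149 (mod 476)
451^4 ≡ 149^2 = 22201 ≡ 305 (mod 476)
451^8 ≡ 305^2 = 93025 ≡ 205 (mod 476)
451^16 ≡ 205^2 = 42025 ≡ 137 (mod 476)
451^32 ≡ 137^2 = 18769 ≡ 205 (mod 476)
451^64 ≡ 205^2 = 42025 ≡ 137 (mod 476)
451^128 ≡ 137^2 = 18769 ≡ 205 (mod 476)
451^256 ≡ 205^2 = 42025 ≡ 137 (mod 476)
451^428 = 451^256 × 451^128 × 451^32 × 451^8 × 451^4 ≡ 137 × 205 × 205 × 205 × 305 (mod 476).
Accumulate the product:
137 × 205 = 28085 ≡ 1
1 × 205 = 205
205 × 205 = 42025 ≡ 137
137 × 305 = 41785 ≡ 373

373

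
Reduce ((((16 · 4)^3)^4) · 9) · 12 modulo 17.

16 · 4 = 64 ≡ 13 (mod 17)
(13)^3 ≡ 4 (mod 17)
(4)^4 ≡ 1 (mod 17)
1 · 9 = 9
9 · 12 = 108 ≡ 6 (mod 17)

6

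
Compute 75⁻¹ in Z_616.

By the extended Euclidean algorithm:
616 = 8·75 + 16
75 = 4·16 + 11
16 = 1·11 + 5
11 = 2·5 + 1
5 = 5·1 + 0
gcd(75, 616) = 1, so the inverse exists.
Bézout: 1 = −14·616 + 115·75.
So 75⁻¹ ≡ 115 (mod 616).

115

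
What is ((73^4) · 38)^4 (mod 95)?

(73)^4 ≡ 81 (mod 95)
81 · 38 = 3078 ≡ 38 (mod 95)
(38)^4 ≡ 76 (mod 95)

76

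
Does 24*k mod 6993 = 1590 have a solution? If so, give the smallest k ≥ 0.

gcd(24, 6993) = 3, and 3 | 1590, so solutions exist.
Divide through by 3: 8*k = 530 (mod 2331).
8⁻¹ ≡ 1457 (mod 2331).
k ≡ 1457*530 ≡ 649 (mod 2331).
The smallest non-negative solution is k = 649.

649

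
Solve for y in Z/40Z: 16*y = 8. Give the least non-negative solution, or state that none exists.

gcd(16, 40) = 8, and 8 | 8, so solutions exist.
Divide through by 8: 2*y mod 5 = 1.
2⁻¹ ≡ 3 (mod 5).
y ≡ 3*1 ≡ 3 (mod 5).
The smallest non-negative solution is y = 3.

3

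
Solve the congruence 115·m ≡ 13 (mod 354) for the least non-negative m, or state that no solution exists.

gcd(115, 354) = 1, so a unique solution mod 354 exists.
115⁻¹ ≡ 157 (mod 354).
m ≡ 157·13 ≡ 271 (mod 354).

271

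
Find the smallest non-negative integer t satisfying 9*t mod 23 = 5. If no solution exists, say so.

21

gcd(9, 23) = 1, so a unique solution mod 23 exists.
9⁻¹ ≡ 18 (mod 23).
t ≡ 18*5 ≡ 21 (mod 23).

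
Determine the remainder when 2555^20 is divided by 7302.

By square-and-multiply:
20 in binary is 10100, i.e. 20 = 16 + 4.
2555^1 ≡ 2555 (mod 7302)
2555^2 ≡ 2555^2 = 6528025 ≡ 37 (mod 7302)
2555^4 ≡ 37^2 = 1369 (mod 7302)
2555^8 ≡ 1369^2 = 1874161 ≡ 4849 (mod 7302)
2555^16 ≡ 4849^2 = 23512801 ≡ 361 (mod 7302)
2555^20 = 2555^16 · 2555^4 ≡ 361 · 1369 (mod 7302).
361 · 1369 = 494209 ≡ 4975 (mod 7302).

4975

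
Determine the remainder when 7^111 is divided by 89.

60

Using repeated squaring:
111 in binary is 1101111, i.e. 111 = 64 + 32 + 8 + 4 + 2 + 1.
7^1 ≡ 7 (mod 89)
7^2 ≡ 7^2 = 49 (mod 89)
7^4 ≡ 49^2 = 2401 ≡ 87 (mod 89)
7^8 ≡ 87^2 = 7569 ≡ 4 (mod 89)
7^16 ≡ 4^2 = 16 (mod 89)
7^32 ≡ 16^2 = 256 ≡ 78 (mod 89)
7^64 ≡ 78^2 = 6084 ≡ 32 (mod 89)
7^111 = 7^64 · 7^32 · 7^8 · 7^4 · 7^2 · 7^1 ≡ 32 · 78 · 4 · 87 · 49 · 7 (mod 89).
Accumulate the product:
32 · 78 = 2496 ≡ 4
4 · 4 = 16
16 · 87 = 1392 ≡ 57
57 · 49 = 2793 ≡ 34
34 · 7 = 238 ≡ 60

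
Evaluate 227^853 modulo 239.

236

By square-and-multiply:
853 in binary is 1101010101, i.e. 853 = 512 + 256 + 64 + 16 + 4 + 1.
227^1 ≡ 227 (mod 239)
227^2 ≡ 227^2 = 51529 ≡ 144 (mod 239)
227^4 ≡ 144^2 = 20736 ≡ 182 (mod 239)
227^8 ≡ 182^2 = 33124 ≡ 142 (mod 239)
227^16 ≡ 142^2 = 20164 ≡ 88 (mod 239)
227^32 ≡ 88^2 = 7744 ≡ 96 (mod 239)
227^64 ≡ 96^2 = 9216 ≡ 134 (mod 239)
227^128 ≡ 134^2 = 17956 ≡ 31 (mod 239)
227^256 ≡ 31^2 = 961 ≡ 5 (mod 239)
227^512 ≡ 5^2 = 25 (mod 239)
227^853 = 227^512 · 227^256 · 227^64 · 227^16 · 227^4 · 227^1 ≡ 25 · 5 · 134 · 88 · 182 · 227 (mod 239).
Accumulate the product:
25 · 5 = 125
125 · 134 = 16750 ≡ 20
20 · 88 = 1760 ≡ 87
87 · 182 = 15834 ≡ 60
60 · 227 = 13620 ≡ 236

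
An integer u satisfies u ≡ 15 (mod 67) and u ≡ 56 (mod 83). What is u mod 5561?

67⁻¹ mod 83: 67×57 ≡ 1 (mod 83), so 67⁻¹ ≡ 57.
u = 15 + 67×((56 − 15)×57 mod 83) = 15 + 67×13 = 886.

886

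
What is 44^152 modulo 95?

152 in binary is 10011000, i.e. 152 = 128 + 16 + 8.
44^1 ≡ 44 (mod 95)
44^2 ≡ 44^2 = 1936 ≡ 36 (mod 95)
44^4 ≡ 36^2 = 1296 ≡ 61 (mod 95)
44^8 ≡ 61^2 = 3721 ≡ 16 (mod 95)
44^16 ≡ 16^2 = 256 ≡ 66 (mod 95)
44^32 ≡ 66^2 = 4356 ≡ 81 (mod 95)
44^64 ≡ 81^2 = 6561 ≡ 6 (mod 95)
44^128 ≡ 6^2 = 36 (mod 95)
44^152 = 44^128 · 44^16 · 44^8 ≡ 36 · 66 · 16 (mod 95).
Accumulate the product:
36 · 66 = 2376 ≡ 1
1 · 16 = 16

16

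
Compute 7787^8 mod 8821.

5338

Compute successive squares:
7787^1 ≡ 7787 (mod 8821)
7787^2 ≡ 7787^2 = 60637369 ≡ 1815 (mod 8821)
7787^4 ≡ 1815^2 = 3294225 ≡ 3992 (mod 8821)
7787^8 ≡ 3992^2 = 15936064 ≡ 5338 (mod 8821)
So 7787^8 ≡ 5338 (mod 8821).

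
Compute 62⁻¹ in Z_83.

83 = 1·62 + 21
62 = 2·21 + 20
21 = 1·20 + 1
20 = 20·1 + 0
gcd(62, 83) = 1, so the inverse exists.
Bézout: 1 = 3·83 − 4·62.
So 62⁻¹ ≡ −4 ≡ 79 (mod 83).

79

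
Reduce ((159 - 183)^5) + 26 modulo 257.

159 - 183 = -24 ≡ 233 (mod 257)
(233)^5 ≡ 7 (mod 257)
7 + 26 = 33

33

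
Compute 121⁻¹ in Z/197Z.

197 = 1*121 + 76
121 = 1*76 + 45
76 = 1*45 + 31
45 = 1*31 + 14
31 = 2*14 + 3
14 = 4*3 + 2
3 = 1*2 + 1
2 = 2*1 + 0
gcd(121, 197) = 1, so the inverse exists.
Back-substitute for 1:
1 = 1*3 − 1*2
  = −1*14 + 5*3
  = 5*31 − 11*14
  = −11*45 + 16*31
  = 16*76 − 27*45
  = −27*121 + 43*76
  = 43*197 − 70*121
So 121⁻¹ ≡ −70 ≡ 127 (mod 197).

127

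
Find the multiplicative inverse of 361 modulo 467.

163

By the extended Euclidean algorithm:
467 = 1*361 + 106
361 = 3*106 + 43
106 = 2*43 + 20
43 = 2*20 + 3
20 = 6*3 + 2
3 = 1*2 + 1
2 = 2*1 + 0
gcd(361, 467) = 1, so the inverse exists.
Bézout: 1 = −126*467 + 163*361.
So 361⁻¹ ≡ 163 (mod 467).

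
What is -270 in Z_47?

12

-270 = -6×47 + 12, so -270 ≡ 12 (mod 47).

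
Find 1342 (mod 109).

34

1342 = 12·109 + 34, so 1342 ≡ 34 (mod 109).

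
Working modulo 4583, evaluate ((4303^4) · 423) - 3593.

2363

(4303)^4 ≡ 805 (mod 4583)
805 · 423 = 340515 ≡ 1373 (mod 4583)
1373 - 3593 = -2220 ≡ 2363 (mod 4583)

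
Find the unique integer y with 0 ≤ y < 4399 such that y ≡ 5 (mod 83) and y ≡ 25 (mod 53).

83⁻¹ mod 53: 83×23 ≡ 1 (mod 53), so 83⁻¹ ≡ 23.
y = 5 + 83×((25 − 5)×23 mod 53) = 5 + 83×36 = 2993.

2993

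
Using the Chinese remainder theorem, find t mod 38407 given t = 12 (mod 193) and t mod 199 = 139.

193⁻¹ mod 199: 193*33 ≡ 1 (mod 199), so 193⁻¹ ≡ 33.
t = 12 + 193*((139 − 12)*33 mod 199) = 12 + 193*12 = 2328.

2328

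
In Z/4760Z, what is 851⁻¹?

Apply the Euclidean algorithm and back-substitute:
4760 = 5×851 + 505
851 = 1×505 + 346
505 = 1×346 + 159
346 = 2×159 + 28
159 = 5×28 + 19
28 = 1×19 + 9
19 = 2×9 + 1
9 = 9×1 + 0
gcd(851, 4760) = 1, so the inverse exists.
Back-substitute for 1:
1 = 1×19 − 2×9
  = −2×28 + 3×19
  = 3×159 − 17×28
  = −17×346 + 37×159
  = 37×505 − 54×346
  = −54×851 + 91×505
  = 91×4760 − 509×851
So 851⁻¹ ≡ −509 ≡ 4251 (mod 4760).

4251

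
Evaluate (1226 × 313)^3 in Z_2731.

1226 × 313 = 383738 ≡ 1398 (mod 2731)
(1398)^3 ≡ 532 (mod 2731)

532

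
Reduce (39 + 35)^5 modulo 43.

9

39 + 35 = 74 ≡ 31 (mod 43)
(31)^5 ≡ 9 (mod 43)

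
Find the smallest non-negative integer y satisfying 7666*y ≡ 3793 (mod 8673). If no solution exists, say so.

gcd(7666, 8673) = 1, so a unique solution mod 8673 exists.
7666⁻¹ ≡ 7183 (mod 8673).
y ≡ 7183*3793 ≡ 3226 (mod 8673).

3226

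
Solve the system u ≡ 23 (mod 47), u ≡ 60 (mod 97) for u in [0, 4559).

1903

47⁻¹ mod 97: 47*64 ≡ 1 (mod 97), so 47⁻¹ ≡ 64.
u = 23 + 47*((60 − 23)*64 mod 97) = 23 + 47*40 = 1903.
Check: 1903 mod 47 = 23, 1903 mod 97 = 60. ✓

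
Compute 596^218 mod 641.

By square-and-multiply:
596^1 ≡ 596 (mod 641)
596^2 ≡ 596^2 = 355216 ≡ 102 (mod 641)
596^4 ≡ 102^2 = 10404 ≡ 148 (mod 641)
596^8 ≡ 148^2 = 21904 ≡ 110 (mod 641)
596^16 ≡ 110^2 = 12100 ≡ 562 (mod 641)
596^32 ≡ 562^2 = 315844 ≡ 472 (mod 641)
596^64 ≡ 472^2 = 222784 ≡ 357 (mod 641)
596^128 ≡ 357^2 = 127449 ≡ 531 (mod 641)
596^218 = 596^128 · 596^64 · 596^16 · 596^8 · 596^2 ≡ 531 · 357 · 562 · 110 · 102 (mod 641).
Accumulate the product:
531 · 357 = 189567 ≡ 472
472 · 562 = 265264 ≡ 531
531 · 110 = 58410 ≡ 79
79 · 102 = 8058 ≡ 366

366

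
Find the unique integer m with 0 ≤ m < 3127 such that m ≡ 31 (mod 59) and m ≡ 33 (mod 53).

59⁻¹ mod 53: 59·9 ≡ 1 (mod 53), so 59⁻¹ ≡ 9.
m = 31 + 59·((33 − 31)·9 mod 53) = 31 + 59·18 = 1093.

1093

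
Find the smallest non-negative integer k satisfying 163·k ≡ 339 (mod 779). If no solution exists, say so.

gcd(163, 779) = 1, so a unique solution mod 779 exists.
163⁻¹ ≡ 368 (mod 779).
k ≡ 368·339 ≡ 112 (mod 779).

112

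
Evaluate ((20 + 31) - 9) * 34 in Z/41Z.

34

20 + 31 = 51 ≡ 10 (mod 41)
10 - 9 = 1
1 * 34 = 34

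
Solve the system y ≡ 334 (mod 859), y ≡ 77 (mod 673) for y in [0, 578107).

859⁻¹ mod 673: 859*474 ≡ 1 (mod 673), so 859⁻¹ ≡ 474.
y = 334 + 859*((77 − 334)*474 mod 673) = 334 + 859*668 = 574146.

574146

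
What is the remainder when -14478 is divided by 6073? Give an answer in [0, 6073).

3741

-14478 = -3·6073 + 3741, so -14478 ≡ 3741 (mod 6073).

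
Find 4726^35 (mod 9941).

4067

Compute successive squares:
35 in binary is 100011, i.e. 35 = 32 + 2 + 1.
4726^1 ≡ 4726 (mod 9941)
4726^2 ≡ 4726^2 = 22335076 ≡ 7590 (mod 9941)
4726^4 ≡ 7590^2 = 57608100 ≡ 5 (mod 9941)
4726^8 ≡ 5^2 = 25 (mod 9941)
4726^16 ≡ 25^2 = 625 (mod 9941)
4726^32 ≡ 625^2 = 390625 ≡ 2926 (mod 9941)
4726^35 = 4726^32 * 4726^2 * 4726^1 ≡ 2926 * 7590 * 4726 (mod 9941).
Accumulate the product:
2926 * 7590 = 22208340 ≡ 146
146 * 4726 = 689996 ≡ 4067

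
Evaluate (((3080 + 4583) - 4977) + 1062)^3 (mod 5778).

3080 + 4583 = 7663 ≡ 1885 (mod 5778)
1885 - 4977 = -3092 ≡ 2686 (mod 5778)
2686 + 1062 = 3748
(3748)^3 ≡ 1846 (mod 5778)

1846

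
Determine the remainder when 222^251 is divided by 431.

251 in binary is 11111011, i.e. 251 = 128 + 64 + 32 + 16 + 8 + 2 + 1.
222^1 ≡ 222 (mod 431)
222^2 ≡ 222^2 = 49284 ≡ 150 (mod 431)
222^4 ≡ 150^2 = 22500 ≡ 88 (mod 431)
222^8 ≡ 88^2 = 7744 ≡ 417 (mod 431)
222^16 ≡ 417^2 = 173889 ≡ 196 (mod 431)
222^32 ≡ 196^2 = 38416 ≡ 57 (mod 431)
222^64 ≡ 57^2 = 3249 ≡ 232 (mod 431)
222^128 ≡ 232^2 = 53824 ≡ 380 (mod 431)
222^251 = 222^128 * 222^64 * 222^32 * 222^16 * 222^8 * 222^2 * 222^1 ≡ 380 * 232 * 57 * 196 * 417 * 150 * 222 (mod 431).
Accumulate the product:
380 * 232 = 88160 ≡ 236
236 * 57 = 13452 ≡ 91
91 * 196 = 17836 ≡ 165
165 * 417 = 68805 ≡ 276
276 * 150 = 41400 ≡ 24
24 * 222 = 5328 ≡ 156

156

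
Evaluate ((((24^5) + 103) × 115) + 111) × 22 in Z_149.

(24)^5 ≡ 64 (mod 149)
64 + 103 = 167 ≡ 18 (mod 149)
18 × 115 = 2070 ≡ 133 (mod 149)
133 + 111 = 244 ≡ 95 (mod 149)
95 × 22 = 2090 ≡ 4 (mod 149)

4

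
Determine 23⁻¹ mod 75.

75 = 3·23 + 6
23 = 3·6 + 5
6 = 1·5 + 1
5 = 5·1 + 0
gcd(23, 75) = 1, so the inverse exists.
Back-substitute for 1:
1 = 1·6 − 1·5
  = −1·23 + 4·6
  = 4·75 − 13·23
So 23⁻¹ ≡ −13 ≡ 62 (mod 75).

62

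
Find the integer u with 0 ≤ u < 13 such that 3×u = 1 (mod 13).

9

By the extended Euclidean algorithm:
13 = 4*3 + 1
3 = 3*1 + 0
gcd(3, 13) = 1, so the inverse exists.
Back-substitute for 1:
1 = 1*13 − 4*3
So 3⁻¹ ≡ −4 ≡ 9 (mod 13).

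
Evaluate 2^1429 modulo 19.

Compute successive squares:
1429 in binary is 10110010101, i.e. 1429 = 1024 + 256 + 128 + 16 + 4 + 1.
2^1 ≡ 2 (mod 19)
2^2 ≡ 2^2 = 4 (mod 19)
2^4 ≡ 4^2 = 16 (mod 19)
2^8 ≡ 16^2 = 256 ≡ 9 (mod 19)
2^16 ≡ 9^2 = 81 ≡ 5 (mod 19)
2^32 ≡ 5^2 = 25 ≡ 6 (mod 19)
2^64 ≡ 6^2 = 36 ≡ 17 (mod 19)
2^128 ≡ 17^2 = 289 ≡ 4 (mod 19)
2^256 ≡ 4^2 = 16 (mod 19)
2^512 ≡ 16^2 = 256 ≡ 9 (mod 19)
2^1024 ≡ 9^2 = 81 ≡ 5 (mod 19)
2^1429 = 2^1024 · 2^256 · 2^128 · 2^16 · 2^4 · 2^1 ≡ 5 · 16 · 4 · 5 · 16 · 2 (mod 19).
Accumulate the product:
5 · 16 = 80 ≡ 4
4 · 4 = 16
16 · 5 = 80 ≡ 4
4 · 16 = 64 ≡ 7
7 · 2 = 14

14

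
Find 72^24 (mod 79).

Using repeated squaring:
24 in binary is 11000, i.e. 24 = 16 + 8.
72^1 ≡ 72 (mod 79)
72^2 ≡ 72^2 = 5184 ≡ 49 (mod 79)
72^4 ≡ 49^2 = 2401 ≡ 31 (mod 79)
72^8 ≡ 31^2 = 961 ≡ 13 (mod 79)
72^16 ≡ 13^2 = 169 ≡ 11 (mod 79)
72^24 = 72^16 · 72^8 ≡ 11 · 13 (mod 79).
11 · 13 = 143 ≡ 64 (mod 79).

64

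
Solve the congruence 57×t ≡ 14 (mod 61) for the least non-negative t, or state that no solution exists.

gcd(57, 61) = 1, so a unique solution mod 61 exists.
57⁻¹ ≡ 15 (mod 61).
t ≡ 15×14 ≡ 27 (mod 61).

27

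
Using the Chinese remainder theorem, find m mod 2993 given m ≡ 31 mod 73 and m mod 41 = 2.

73⁻¹ mod 41: 73·9 ≡ 1 (mod 41), so 73⁻¹ ≡ 9.
m = 31 + 73·((2 − 31)·9 mod 41) = 31 + 73·26 = 1929.

1929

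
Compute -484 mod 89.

-484 = -6·89 + 50, so -484 ≡ 50 (mod 89).

50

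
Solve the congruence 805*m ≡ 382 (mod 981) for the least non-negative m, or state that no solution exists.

388

gcd(805, 981) = 1, so a unique solution mod 981 exists.
805⁻¹ ≡ 340 (mod 981).
m ≡ 340*382 ≡ 388 (mod 981).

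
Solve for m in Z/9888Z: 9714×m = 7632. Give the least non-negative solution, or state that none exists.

gcd(9714, 9888) = 6, and 6 | 7632, so solutions exist.
Divide through by 6: 1619×m = 1272 (mod 1648).
1619⁻¹ ≡ 1307 (mod 1648).
m ≡ 1307×1272 ≡ 1320 (mod 1648).
The smallest non-negative solution is m = 1320.

1320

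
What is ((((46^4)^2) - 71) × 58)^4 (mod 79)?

(46)^4 ≡ 52 (mod 79)
(52)^2 ≡ 18 (mod 79)
18 - 71 = -53 ≡ 26 (mod 79)
26 × 58 = 1508 ≡ 7 (mod 79)
(7)^4 ≡ 31 (mod 79)

31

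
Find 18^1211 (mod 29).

17

Using repeated squaring:
1211 in binary is 10010111011, i.e. 1211 = 1024 + 128 + 32 + 16 + 8 + 2 + 1.
18^1 ≡ 18 (mod 29)
18^2 ≡ 18^2 = 324 ≡ 5 (mod 29)
18^4 ≡ 5^2 = 25 (mod 29)
18^8 ≡ 25^2 = 625 ≡ 16 (mod 29)
18^16 ≡ 16^2 = 256 ≡ 24 (mod 29)
18^32 ≡ 24^2 = 576 ≡ 25 (mod 29)
18^64 ≡ 25^2 = 625 ≡ 16 (mod 29)
18^128 ≡ 16^2 = 256 ≡ 24 (mod 29)
18^256 ≡ 24^2 = 576 ≡ 25 (mod 29)
18^512 ≡ 25^2 = 625 ≡ 16 (mod 29)
18^1024 ≡ 16^2 = 256 ≡ 24 (mod 29)
18^1211 = 18^1024 * 18^128 * 18^32 * 18^16 * 18^8 * 18^2 * 18^1 ≡ 24 * 24 * 25 * 24 * 16 * 5 * 18 (mod 29).
Accumulate the product:
24 * 24 = 576 ≡ 25
25 * 25 = 625 ≡ 16
16 * 24 = 384 ≡ 7
7 * 16 = 112 ≡ 25
25 * 5 = 125 ≡ 9
9 * 18 = 162 ≡ 17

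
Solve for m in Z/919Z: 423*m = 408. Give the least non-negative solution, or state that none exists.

gcd(423, 919) = 1, so a unique solution mod 919 exists.
423⁻¹ ≡ 428 (mod 919).
m ≡ 428*408 ≡ 14 (mod 919).

14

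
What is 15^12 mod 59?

Using repeated squaring:
12 in binary is 1100, i.e. 12 = 8 + 4.
15^1 ≡ 15 (mod 59)
15^2 ≡ 15^2 = 225 ≡ 48 (mod 59)
15^4 ≡ 48^2 = 2304 ≡ 3 (mod 59)
15^8 ≡ 3^2 = 9 (mod 59)
15^12 = 15^8 * 15^4 ≡ 9 * 3 (mod 59).
9 * 3 = 27 ≡ 27 (mod 59).

27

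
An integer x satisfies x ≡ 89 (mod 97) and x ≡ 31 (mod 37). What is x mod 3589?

2029

97⁻¹ mod 37: 97·29 ≡ 1 (mod 37), so 97⁻¹ ≡ 29.
x = 89 + 97·((31 − 89)·29 mod 37) = 89 + 97·20 = 2029.
Check: 2029 mod 97 = 89, 2029 mod 37 = 31. ✓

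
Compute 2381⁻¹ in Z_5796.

1037

Run the extended Euclidean algorithm:
5796 = 2*2381 + 1034
2381 = 2*1034 + 313
1034 = 3*313 + 95
313 = 3*95 + 28
95 = 3*28 + 11
28 = 2*11 + 6
11 = 1*6 + 5
6 = 1*5 + 1
5 = 5*1 + 0
gcd(2381, 5796) = 1, so the inverse exists.
Bézout: 1 = −426*5796 + 1037*2381.
So 2381⁻¹ ≡ 1037 (mod 5796).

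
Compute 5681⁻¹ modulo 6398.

6398 = 1×5681 + 717
5681 = 7×717 + 662
717 = 1×662 + 55
662 = 12×55 + 2
55 = 27×2 + 1
2 = 2×1 + 0
gcd(5681, 6398) = 1, so the inverse exists.
Bézout: 1 = 2789×6398 − 3141×5681.
So 5681⁻¹ ≡ −3141 ≡ 3257 (mod 6398).

3257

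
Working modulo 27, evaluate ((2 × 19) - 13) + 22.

20

2 × 19 = 38 ≡ 11 (mod 27)
11 - 13 = -2 ≡ 25 (mod 27)
25 + 22 = 47 ≡ 20 (mod 27)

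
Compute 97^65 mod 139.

65 in binary is 1000001, i.e. 65 = 64 + 1.
97^1 ≡ 97 (mod 139)
97^2 ≡ 97^2 = 9409 ≡ 96 (mod 139)
97^4 ≡ 96^2 = 9216 ≡ 42 (mod 139)
97^8 ≡ 42^2 = 1764 ≡ 96 (mod 139)
97^16 ≡ 96^2 = 9216 ≡ 42 (mod 139)
97^32 ≡ 42^2 = 1764 ≡ 96 (mod 139)
97^64 ≡ 96^2 = 9216 ≡ 42 (mod 139)
97^65 = 97^64 * 97^1 ≡ 42 * 97 (mod 139).
42 * 97 = 4074 ≡ 43 (mod 139).

43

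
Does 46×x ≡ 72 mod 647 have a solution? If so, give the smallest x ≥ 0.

gcd(46, 647) = 1, so a unique solution mod 647 exists.
46⁻¹ ≡ 211 (mod 647).
x ≡ 211×72 ≡ 311 (mod 647).

311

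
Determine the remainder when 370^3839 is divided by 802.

370^1 ≡ 370 (mod 802)
370^2 ≡ 370^2 = 136900 ≡ 560 (mod 802)
370^4 ≡ 560^2 = 313600 ≡ 18 (mod 802)
370^8 ≡ 18^2 = 324 (mod 802)
370^16 ≡ 324^2 = 104976 ≡ 716 (mod 802)
370^32 ≡ 716^2 = 512656 ≡ 178 (mod 802)
370^64 ≡ 178^2 = 31684 ≡ 406 (mod 802)
370^128 ≡ 406^2 = 164836 ≡ 426 (mod 802)
370^256 ≡ 426^2 = 181476 ≡ 224 (mod 802)
370^512 ≡ 224^2 = 50176 ≡ 452 (mod 802)
370^1024 ≡ 452^2 = 204304 ≡ 596 (mod 802)
370^2048 ≡ 596^2 = 355216 ≡ 732 (mod 802)
370^3839 = 370^2048 * 370^1024 * 370^512 * 370^128 * 370^64 * 370^32 * 370^16 * 370^8 * 370^4 * 370^2 * 370^1 ≡ 732 * 596 * 452 * 426 * 406 * 178 * 716 * 324 * 18 * 560 * 370 (mod 802).
Accumulate the product:
732 * 596 = 436272 ≡ 786
786 * 452 = 355272 ≡ 788
788 * 426 = 335688 ≡ 452
452 * 406 = 183512 ≡ 656
656 * 178 = 116768 ≡ 478
478 * 716 = 342248 ≡ 596
596 * 324 = 193104 ≡ 624
624 * 18 = 11232 ≡ 4
4 * 560 = 2240 ≡ 636
636 * 370 = 235320 ≡ 334

334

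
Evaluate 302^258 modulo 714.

Compute successive squares:
302^1 ≡ 302 (mod 714)
302^2 ≡ 302^2 = 91204 ≡ 526 (mod 714)
302^4 ≡ 526^2 = 276676 ≡ 358 (mod 714)
302^8 ≡ 358^2 = 128164 ≡ 358 (mod 714)
302^16 ≡ 358^2 = 128164 ≡ 358 (mod 714)
302^32 ≡ 358^2 = 128164 ≡ 358 (mod 714)
302^64 ≡ 358^2 = 128164 ≡ 358 (mod 714)
302^128 ≡ 358^2 = 128164 ≡ 358 (mod 714)
302^256 ≡ 358^2 = 128164 ≡ 358 (mod 714)
302^258 = 302^256 * 302^2 ≡ 358 * 526 (mod 714).
358 * 526 = 188308 ≡ 526 (mod 714).

526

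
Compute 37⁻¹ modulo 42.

Apply the Euclidean algorithm and back-substitute:
42 = 1×37 + 5
37 = 7×5 + 2
5 = 2×2 + 1
2 = 2×1 + 0
gcd(37, 42) = 1, so the inverse exists.
Bézout: 1 = 15×42 − 17×37.
So 37⁻¹ ≡ −17 ≡ 25 (mod 42).

25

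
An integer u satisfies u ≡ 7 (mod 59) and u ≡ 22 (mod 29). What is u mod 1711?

892

59⁻¹ mod 29: 59*1 ≡ 1 (mod 29), so 59⁻¹ ≡ 1.
u = 7 + 59*((22 − 7)*1 mod 29) = 7 + 59*15 = 892.
Check: 892 mod 59 = 7, 892 mod 29 = 22. ✓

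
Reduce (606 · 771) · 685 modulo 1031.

606 · 771 = 467226 ≡ 183 (mod 1031)
183 · 685 = 125355 ≡ 604 (mod 1031)

604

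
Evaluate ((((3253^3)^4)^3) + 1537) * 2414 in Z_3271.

916

(3253)^3 ≡ 710 (mod 3271)
(710)^4 ≡ 3116 (mod 3271)
(3116)^3 ≡ 1794 (mod 3271)
1794 + 1537 = 3331 ≡ 60 (mod 3271)
60 * 2414 = 144840 ≡ 916 (mod 3271)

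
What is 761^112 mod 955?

861

By square-and-multiply:
112 in binary is 1110000, i.e. 112 = 64 + 32 + 16.
761^1 ≡ 761 (mod 955)
761^2 ≡ 761^2 = 579121 ≡ 391 (mod 955)
761^4 ≡ 391^2 = 152881 ≡ 81 (mod 955)
761^8 ≡ 81^2 = 6561 ≡ 831 (mod 955)
761^16 ≡ 831^2 = 690561 ≡ 96 (mod 955)
761^32 ≡ 96^2 = 9216 ≡ 621 (mod 955)
761^64 ≡ 621^2 = 385641 ≡ 776 (mod 955)
761^112 = 761^64 * 761^32 * 761^16 ≡ 776 * 621 * 96 (mod 955).
Accumulate the product:
776 * 621 = 481896 ≡ 576
576 * 96 = 55296 ≡ 861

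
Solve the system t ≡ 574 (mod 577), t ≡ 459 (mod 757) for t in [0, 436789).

158672

577⁻¹ mod 757: 577·307 ≡ 1 (mod 757), so 577⁻¹ ≡ 307.
t = 574 + 577·((459 − 574)·307 mod 757) = 574 + 577·274 = 158672.
Check: 158672 mod 577 = 574, 158672 mod 757 = 459. ✓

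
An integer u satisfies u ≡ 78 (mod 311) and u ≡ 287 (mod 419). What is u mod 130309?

311⁻¹ mod 419: 311×322 ≡ 1 (mod 419), so 311⁻¹ ≡ 322.
u = 78 + 311×((287 − 78)×322 mod 419) = 78 + 311×258 = 80316.

80316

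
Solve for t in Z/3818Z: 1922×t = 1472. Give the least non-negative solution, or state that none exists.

1288

gcd(1922, 3818) = 2, and 2 | 1472, so solutions exist.
Divide through by 2: 961×t mod 1909 = 736.
961⁻¹ ≡ 147 (mod 1909).
t ≡ 147×736 ≡ 1288 (mod 1909).
The smallest non-negative solution is t = 1288.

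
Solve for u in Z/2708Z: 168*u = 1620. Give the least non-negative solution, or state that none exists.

58

gcd(168, 2708) = 4, and 4 | 1620, so solutions exist.
Divide through by 4: 42*u ≡ 405 (mod 677).
42⁻¹ ≡ 403 (mod 677).
u ≡ 403*405 ≡ 58 (mod 677).
The smallest non-negative solution is u = 58.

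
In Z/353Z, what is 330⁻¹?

By the extended Euclidean algorithm:
353 = 1*330 + 23
330 = 14*23 + 8
23 = 2*8 + 7
8 = 1*7 + 1
7 = 7*1 + 0
gcd(330, 353) = 1, so the inverse exists.
Bézout: 1 = −43*353 + 46*330.
So 330⁻¹ ≡ 46 (mod 353).

46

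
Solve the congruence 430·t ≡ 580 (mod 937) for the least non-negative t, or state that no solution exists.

gcd(430, 937) = 1, so a unique solution mod 937 exists.
430⁻¹ ≡ 146 (mod 937).
t ≡ 146·580 ≡ 350 (mod 937).

350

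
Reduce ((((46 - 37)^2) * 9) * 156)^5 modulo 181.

180

46 - 37 = 9
(9)^2 ≡ 81 (mod 181)
81 * 9 = 729 ≡ 5 (mod 181)
5 * 156 = 780 ≡ 56 (mod 181)
(56)^5 ≡ 180 (mod 181)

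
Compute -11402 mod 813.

793

-11402 = -15·813 + 793, so -11402 ≡ 793 (mod 813).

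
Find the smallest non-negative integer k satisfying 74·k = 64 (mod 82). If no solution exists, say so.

gcd(74, 82) = 2, and 2 | 64, so solutions exist.
Divide through by 2: 37·k mod 41 = 32.
37⁻¹ ≡ 10 (mod 41).
k ≡ 10·32 ≡ 33 (mod 41).
The smallest non-negative solution is k = 33.

33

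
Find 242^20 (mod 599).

By square-and-multiply:
20 in binary is 10100, i.e. 20 = 16 + 4.
242^1 ≡ 242 (mod 599)
242^2 ≡ 242^2 = 58564 ≡ 461 (mod 599)
242^4 ≡ 461^2 = 212521 ≡ 475 (mod 599)
242^8 ≡ 475^2 = 225625 ≡ 401 (mod 599)
242^16 ≡ 401^2 = 160801 ≡ 269 (mod 599)
242^20 = 242^16 × 242^4 ≡ 269 × 475 (mod 599).
269 × 475 = 127775 ≡ 188 (mod 599).

188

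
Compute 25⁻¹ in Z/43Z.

Apply the Euclidean algorithm and back-substitute:
43 = 1×25 + 18
25 = 1×18 + 7
18 = 2×7 + 4
7 = 1×4 + 3
4 = 1×3 + 1
3 = 3×1 + 0
gcd(25, 43) = 1, so the inverse exists.
Back-substitute for 1:
1 = 1×4 − 1×3
  = −1×7 + 2×4
  = 2×18 − 5×7
  = −5×25 + 7×18
  = 7×43 − 12×25
So 25⁻¹ ≡ −12 ≡ 31 (mod 43).

31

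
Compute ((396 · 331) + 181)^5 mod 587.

529

396 · 331 = 131076 ≡ 175 (mod 587)
175 + 181 = 356
(356)^5 ≡ 529 (mod 587)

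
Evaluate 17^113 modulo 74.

Compute successive squares:
113 in binary is 1110001, i.e. 113 = 64 + 32 + 16 + 1.
17^1 ≡ 17 (mod 74)
17^2 ≡ 17^2 = 289 ≡ 67 (mod 74)
17^4 ≡ 67^2 = 4489 ≡ 49 (mod 74)
17^8 ≡ 49^2 = 2401 ≡ 33 (mod 74)
17^16 ≡ 33^2 = 1089 ≡ 53 (mod 74)
17^32 ≡ 53^2 = 2809 ≡ 71 (mod 74)
17^64 ≡ 71^2 = 5041 ≡ 9 (mod 74)
17^113 = 17^64 * 17^32 * 17^16 * 17^1 ≡ 9 * 71 * 53 * 17 (mod 74).
Accumulate the product:
9 * 71 = 639 ≡ 47
47 * 53 = 2491 ≡ 49
49 * 17 = 833 ≡ 19

19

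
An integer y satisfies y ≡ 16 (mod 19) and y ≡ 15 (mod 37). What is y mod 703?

19⁻¹ mod 37: 19×2 ≡ 1 (mod 37), so 19⁻¹ ≡ 2.
y = 16 + 19×((15 − 16)×2 mod 37) = 16 + 19×35 = 681.

681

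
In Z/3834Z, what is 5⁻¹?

By the extended Euclidean algorithm:
3834 = 766×5 + 4
5 = 1×4 + 1
4 = 4×1 + 0
gcd(5, 3834) = 1, so the inverse exists.
Back-substitute for 1:
1 = 1×5 − 1×4
  = −1×3834 + 767×5
So 5⁻¹ ≡ 767 (mod 3834).

767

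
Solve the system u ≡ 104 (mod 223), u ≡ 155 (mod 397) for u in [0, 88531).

223⁻¹ mod 397: 223×235 ≡ 1 (mod 397), so 223⁻¹ ≡ 235.
u = 104 + 223×((155 − 104)×235 mod 397) = 104 + 223×75 = 16829.

16829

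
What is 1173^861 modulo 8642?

By square-and-multiply:
1173^1 ≡ 1173 (mod 8642)
1173^2 ≡ 1173^2 = 1375929 ≡ 1851 (mod 8642)
1173^4 ≡ 1851^2 = 3426201 ≡ 3969 (mod 8642)
1173^8 ≡ 3969^2 = 15752961 ≡ 7237 (mod 8642)
1173^16 ≡ 7237^2 = 52374169 ≡ 3649 (mod 8642)
1173^32 ≡ 3649^2 = 13315201 ≡ 6521 (mod 8642)
1173^64 ≡ 6521^2 = 42523441 ≡ 4801 (mod 8642)
1173^128 ≡ 4801^2 = 23049601 ≡ 1387 (mod 8642)
1173^256 ≡ 1387^2 = 1923769 ≡ 5245 (mod 8642)
1173^512 ≡ 5245^2 = 27510025 ≡ 2539 (mod 8642)
1173^861 = 1173^512 * 1173^256 * 1173^64 * 1173^16 * 1173^8 * 1173^4 * 1173^1 ≡ 2539 * 5245 * 4801 * 3649 * 7237 * 3969 * 1173 (mod 8642).
Accumulate the product:
2539 * 5245 = 13317055 ≡ 8375
8375 * 4801 = 40208375 ≡ 5791
5791 * 3649 = 21131359 ≡ 1669
1669 * 7237 = 12078553 ≡ 5679
5679 * 3969 = 22539951 ≡ 1615
1615 * 1173 = 1894395 ≡ 1797

1797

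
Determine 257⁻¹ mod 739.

739 = 2*257 + 225
257 = 1*225 + 32
225 = 7*32 + 1
32 = 32*1 + 0
gcd(257, 739) = 1, so the inverse exists.
Back-substitute for 1:
1 = 1*225 − 7*32
  = −7*257 + 8*225
  = 8*739 − 23*257
So 257⁻¹ ≡ −23 ≡ 716 (mod 739).

716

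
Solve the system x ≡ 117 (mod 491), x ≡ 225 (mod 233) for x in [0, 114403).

491⁻¹ mod 233: 491·28 ≡ 1 (mod 233), so 491⁻¹ ≡ 28.
x = 117 + 491·((225 − 117)·28 mod 233) = 117 + 491·228 = 112065.

112065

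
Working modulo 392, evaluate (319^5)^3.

15

(319)^5 ≡ 23 (mod 392)
(23)^3 ≡ 15 (mod 392)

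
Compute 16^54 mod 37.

54 in binary is 110110, i.e. 54 = 32 + 16 + 4 + 2.
16^1 ≡ 16 (mod 37)
16^2 ≡ 16^2 = 256 ≡ 34 (mod 37)
16^4 ≡ 34^2 = 1156 ≡ 9 (mod 37)
16^8 ≡ 9^2 = 81 ≡ 7 (mod 37)
16^16 ≡ 7^2 = 49 ≡ 12 (mod 37)
16^32 ≡ 12^2 = 144 ≡ 33 (mod 37)
16^54 = 16^32 * 16^16 * 16^4 * 16^2 ≡ 33 * 12 * 9 * 34 (mod 37).
Accumulate the product:
33 * 12 = 396 ≡ 26
26 * 9 = 234 ≡ 12
12 * 34 = 408 ≡ 1

1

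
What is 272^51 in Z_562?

430

Compute successive squares:
272^1 ≡ 272 (mod 562)
272^2 ≡ 272^2 = 73984 ≡ 362 (mod 562)
272^4 ≡ 362^2 = 131044 ≡ 98 (mod 562)
272^8 ≡ 98^2 = 9604 ≡ 50 (mod 562)
272^16 ≡ 50^2 = 2500 ≡ 252 (mod 562)
272^32 ≡ 252^2 = 63504 ≡ 560 (mod 562)
272^51 = 272^32 × 272^16 × 272^2 × 272^1 ≡ 560 × 252 × 362 × 272 (mod 562).
Accumulate the product:
560 × 252 = 141120 ≡ 58
58 × 362 = 20996 ≡ 202
202 × 272 = 54944 ≡ 430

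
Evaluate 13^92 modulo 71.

8

By square-and-multiply:
92 in binary is 1011100, i.e. 92 = 64 + 16 + 8 + 4.
13^1 ≡ 13 (mod 71)
13^2 ≡ 13^2 = 169 ≡ 27 (mod 71)
13^4 ≡ 27^2 = 729 ≡ 19 (mod 71)
13^8 ≡ 19^2 = 361 ≡ 6 (mod 71)
13^16 ≡ 6^2 = 36 (mod 71)
13^32 ≡ 36^2 = 1296 ≡ 18 (mod 71)
13^64 ≡ 18^2 = 324 ≡ 40 (mod 71)
13^92 = 13^64 * 13^16 * 13^8 * 13^4 ≡ 40 * 36 * 6 * 19 (mod 71).
Accumulate the product:
40 * 36 = 1440 ≡ 20
20 * 6 = 120 ≡ 49
49 * 19 = 931 ≡ 8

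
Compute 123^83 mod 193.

Using repeated squaring:
123^1 ≡ 123 (mod 193)
123^2 ≡ 123^2 = 15129 ≡ 75 (mod 193)
123^4 ≡ 75^2 = 5625 ≡ 28 (mod 193)
123^8 ≡ 28^2 = 784 ≡ 12 (mod 193)
123^16 ≡ 12^2 = 144 (mod 193)
123^32 ≡ 144^2 = 20736 ≡ 85 (mod 193)
123^64 ≡ 85^2 = 7225 ≡ 84 (mod 193)
123^83 = 123^64 * 123^16 * 123^2 * 123^1 ≡ 84 * 144 * 75 * 123 (mod 193).
Accumulate the product:
84 * 144 = 12096 ≡ 130
130 * 75 = 9750 ≡ 100
100 * 123 = 12300 ≡ 141

141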